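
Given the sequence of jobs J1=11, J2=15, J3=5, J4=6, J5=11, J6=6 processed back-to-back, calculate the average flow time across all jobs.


Completion times:
  J1: completes at 11
  J2: completes at 26
  J3: completes at 31
  J4: completes at 37
  J5: completes at 48
  J6: completes at 54
Sum = 207
Average = 207/6
= 34.50


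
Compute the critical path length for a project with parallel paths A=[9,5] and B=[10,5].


Path A: 9 + 5 = 14
Path B: 10 + 5 = 15
Critical path = longest = max(14, 15)
= 15 (Path B)


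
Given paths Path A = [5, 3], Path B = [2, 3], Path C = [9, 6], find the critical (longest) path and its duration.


Path A: 5 + 3 = 8
Path B: 2 + 3 = 5
Path C: 9 + 6 = 15
Critical path = longest = max(8, 5, 15)
= 15 (Path C)


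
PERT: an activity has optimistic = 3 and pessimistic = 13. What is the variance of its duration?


σ² = ((p - o) / 6)² = (p - o)² / 36
= (13 - 3)² / 36
= 10² / 36
= 100 / 36
= 2.7778


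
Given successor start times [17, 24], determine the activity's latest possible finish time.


LF = min of all successor start times
Successors start at: [17, 24]
LF = min(17, 24)
= 17


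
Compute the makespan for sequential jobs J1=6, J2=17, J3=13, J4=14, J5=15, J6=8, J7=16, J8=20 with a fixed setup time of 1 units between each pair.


Makespan = Σ processing + (n-1) × setup
= (6 + 17 + 13 + 14 + 15 + 8 + 16 + 20) + (8-1)×1
= 109 + 7
= 116 time units


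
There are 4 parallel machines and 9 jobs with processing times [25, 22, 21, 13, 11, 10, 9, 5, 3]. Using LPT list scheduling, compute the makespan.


Jobs (LPT sorted): [25, 22, 21, 13, 11, 10, 9, 5, 3]
Machines: 4
  J=25 → Machine 1 (load: 0+25=25)
  J=22 → Machine 2 (load: 0+22=22)
  J=21 → Machine 3 (load: 0+21=21)
  J=13 → Machine 4 (load: 0+13=13)
  J=11 → Machine 4 (load: 13+11=24)
  J=10 → Machine 3 (load: 21+10=31)
  J=9 → Machine 2 (load: 22+9=31)
  J=5 → Machine 4 (load: 24+5=29)
  J=3 → Machine 1 (load: 25+3=28)
Machine loads: [28, 31, 31, 29]
Makespan = max = 31 time units


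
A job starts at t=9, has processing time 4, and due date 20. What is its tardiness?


Completion = start + processing = 9 + 4 = 13
Tardiness = max(0, C - d) = max(0, 13 - 20)
= max(0, -7)
= 0


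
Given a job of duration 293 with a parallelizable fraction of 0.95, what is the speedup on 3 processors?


Amdahl's law: T_p = T × ((1-p) + p/N)
= 293 × ((1-0.95) + 0.95/3)
= 293 × (0.05 + 0.3167)
= 293 × 0.3667
= 107.43
Speedup = 293/107.43
= 2.73×


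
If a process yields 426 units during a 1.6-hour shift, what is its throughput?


Throughput = units / time
= 426 / 1.6
= 266.2 units/hour


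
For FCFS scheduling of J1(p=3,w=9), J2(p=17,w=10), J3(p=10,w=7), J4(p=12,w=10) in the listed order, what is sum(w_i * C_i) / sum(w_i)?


Completion times:
  J1: C=3, w×C=9×3=27
  J2: C=20, w×C=10×20=200
  J3: C=30, w×C=7×30=210
  J4: C=42, w×C=10×42=420
Sum w×C = 857
Sum w = 36
Weighted avg = 857/36
= 23.81


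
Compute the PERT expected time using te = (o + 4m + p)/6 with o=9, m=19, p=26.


te = (o + 4m + p) / 6
= (9 + 4×19 + 26) / 6
= (9 + 76 + 26) / 6
= 111 / 6
= 18.50


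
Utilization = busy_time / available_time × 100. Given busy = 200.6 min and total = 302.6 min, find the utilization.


Utilization = busy / total × 100
= 200.6 / 302.6 × 100
= 66.3%


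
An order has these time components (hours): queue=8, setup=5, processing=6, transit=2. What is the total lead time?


Lead time = queue + setup + processing + transit
= 8 + 5 + 6 + 2
= 21 hours


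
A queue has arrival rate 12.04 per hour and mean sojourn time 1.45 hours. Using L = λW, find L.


Little's law: L = λ × W
= 12.04 × 1.45
= 17.46


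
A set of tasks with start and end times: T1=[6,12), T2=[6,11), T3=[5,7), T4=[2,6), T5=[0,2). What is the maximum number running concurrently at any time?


Check each time point for overlaps:
  t=6: 3 tasks active (T1, T2, T3)
Max concurrent = 3


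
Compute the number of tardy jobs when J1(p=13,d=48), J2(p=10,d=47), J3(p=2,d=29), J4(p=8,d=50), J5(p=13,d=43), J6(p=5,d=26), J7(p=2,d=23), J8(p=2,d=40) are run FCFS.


Completion vs due date:
  J1: C=13, d=48 → on time
  J2: C=23, d=47 → on time
  J3: C=25, d=29 → on time
  J4: C=33, d=50 → on time
  J5: C=46, d=43 → TARDY
  J6: C=51, d=26 → TARDY
  J7: C=53, d=23 → TARDY
  J8: C=55, d=40 → TARDY
Tardy jobs: J5, J6, J7, J8
Count = 4


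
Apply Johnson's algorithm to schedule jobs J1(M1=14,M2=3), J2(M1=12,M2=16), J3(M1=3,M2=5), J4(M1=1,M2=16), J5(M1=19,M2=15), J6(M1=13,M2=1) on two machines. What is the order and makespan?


Johnson's rule:
Group 1 (M1≤M2, sort by M1): ['J4', 'J3', 'J2']
Group 2 (M1>M2, sort desc M2): ['J5', 'J1', 'J6']
Sequence: J4 → J3 → J2 → J5 → J1 → J6
Makespan calculation:
  J4: M1 done=1, M2 done=17
  J3: M1 done=4, M2 done=22
  J2: M1 done=16, M2 done=38
  J5: M1 done=35, M2 done=53
  J1: M1 done=49, M2 done=56
  J6: M1 done=62, M2 done=63
= Sequence: J4 → J3 → J2 → J5 → J1 → J6, Makespan: 63


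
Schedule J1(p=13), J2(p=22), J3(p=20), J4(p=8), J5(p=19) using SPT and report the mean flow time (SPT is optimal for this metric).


SPT order: J4 → J1 → J5 → J3 → J2
Completion times:
  J4: C=8
  J1: C=21
  J5: C=40
  J3: C=60
  J2: C=82
Sum = 211, n = 5
Mean flow = 211/5
= 42.20


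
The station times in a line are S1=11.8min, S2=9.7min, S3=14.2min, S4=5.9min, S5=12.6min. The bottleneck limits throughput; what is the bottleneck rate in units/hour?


Bottleneck = longest station time
Station times: [11.8, 9.7, 14.2, 5.9, 12.6]
Max = 14.2 min
Rate = 60 / 14.2
= 4.23 units/hour (bottleneck: 14.2min)


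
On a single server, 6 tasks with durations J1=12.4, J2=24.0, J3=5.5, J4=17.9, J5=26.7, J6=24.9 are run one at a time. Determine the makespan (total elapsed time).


Sequential makespan: sum all processing times
= 12.4 + 24.0 + 5.5 + 17.9 + 26.7 + 24.9
= 111.4 time units


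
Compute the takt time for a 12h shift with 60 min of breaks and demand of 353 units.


Available = 12×60 - 60 = 660 min
Takt time = 660 / 353
= 1.87 min/unit


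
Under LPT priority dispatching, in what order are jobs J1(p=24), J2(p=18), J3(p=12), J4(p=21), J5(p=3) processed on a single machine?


LPT: sort by longest processing time first
  J1: p=24
  J4: p=21
  J2: p=18
  J3: p=12
  J5: p=3
Order: J1 → J4 → J2 → J3 → J5


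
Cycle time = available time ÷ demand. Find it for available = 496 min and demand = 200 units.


Cycle time = available time / demand
= 496 / 200
= 2.48 min/unit


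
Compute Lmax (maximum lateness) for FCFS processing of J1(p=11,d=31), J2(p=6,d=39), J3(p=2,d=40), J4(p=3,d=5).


Lateness per job (L = C - d):
  J1: C=11, d=31, L=-20
  J2: C=17, d=39, L=-22
  J3: C=19, d=40, L=-21
  J4: C=22, d=5, L=17
Lmax = max(-20, -22, -21, 17)
= 17


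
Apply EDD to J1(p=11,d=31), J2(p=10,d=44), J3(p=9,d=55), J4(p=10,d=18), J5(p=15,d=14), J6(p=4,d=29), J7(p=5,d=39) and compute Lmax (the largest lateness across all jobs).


EDD order: J5 → J4 → J6 → J1 → J7 → J2 → J3
Completion and lateness:
  J5: C=15, d=14, L=15-14=1
  J4: C=25, d=18, L=25-18=7
  J6: C=29, d=29, L=29-29=0
  J1: C=40, d=31, L=40-31=9
  J7: C=45, d=39, L=45-39=6
  J2: C=55, d=44, L=55-44=11
  J3: C=64, d=55, L=64-55=9
Lmax = max(1, 7, 0, 9, 6, 11, 9)
= 11


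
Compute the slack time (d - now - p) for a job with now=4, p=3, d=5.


Slack = due - current_time - processing
= 5 - 4 - 3
= -2


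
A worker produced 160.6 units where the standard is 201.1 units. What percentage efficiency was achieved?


Efficiency = (actual / standard) × 100
= (160.6 / 201.1) × 100
= 79.9%


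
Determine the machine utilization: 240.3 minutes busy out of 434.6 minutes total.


Utilization = busy / total × 100
= 240.3 / 434.6 × 100
= 55.3%


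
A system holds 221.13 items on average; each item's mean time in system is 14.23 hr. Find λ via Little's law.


Little's law: L = λW → λ = L / W
= 221.13 / 14.23
= 15.54 per hour


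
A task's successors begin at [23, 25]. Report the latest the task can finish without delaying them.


LF = min of all successor start times
Successors start at: [23, 25]
LF = min(23, 25)
= 23


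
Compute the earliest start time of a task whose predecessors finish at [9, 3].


ES = max of all predecessor completion times
Predecessors: [9, 3]
ES = max(9, 3)
= 9


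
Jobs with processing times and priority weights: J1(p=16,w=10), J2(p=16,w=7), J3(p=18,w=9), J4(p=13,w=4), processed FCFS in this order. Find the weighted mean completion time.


Completion times:
  J1: C=16, w×C=10×16=160
  J2: C=32, w×C=7×32=224
  J3: C=50, w×C=9×50=450
  J4: C=63, w×C=4×63=252
Sum w×C = 1086
Sum w = 30
Weighted avg = 1086/30
= 36.20


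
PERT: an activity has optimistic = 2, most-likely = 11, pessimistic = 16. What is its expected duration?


te = (o + 4m + p) / 6
= (2 + 4×11 + 16) / 6
= (2 + 44 + 16) / 6
= 62 / 6
= 10.33


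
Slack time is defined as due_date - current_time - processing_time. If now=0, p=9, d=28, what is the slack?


Slack = due - current_time - processing
= 28 - 0 - 9
= 19


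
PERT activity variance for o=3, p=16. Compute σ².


σ² = ((p - o) / 6)² = (p - o)² / 36
= (16 - 3)² / 36
= 13² / 36
= 169 / 36
= 4.6944


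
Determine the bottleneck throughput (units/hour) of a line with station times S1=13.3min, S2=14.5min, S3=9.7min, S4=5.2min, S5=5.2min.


Bottleneck = longest station time
Station times: [13.3, 14.5, 9.7, 5.2, 5.2]
Max = 14.5 min
Rate = 60 / 14.5
= 4.14 units/hour (bottleneck: 14.5min)


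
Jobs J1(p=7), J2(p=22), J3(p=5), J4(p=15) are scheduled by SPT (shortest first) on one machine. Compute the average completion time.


SPT order: J3 → J1 → J4 → J2
Completion times:
  J3: C=5
  J1: C=12
  J4: C=27
  J2: C=49
Sum = 93, n = 4
Mean flow = 93/4
= 23.25


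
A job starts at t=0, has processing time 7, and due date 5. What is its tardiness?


Completion = start + processing = 0 + 7 = 7
Tardiness = max(0, C - d) = max(0, 7 - 5)
= max(0, 2)
= 2


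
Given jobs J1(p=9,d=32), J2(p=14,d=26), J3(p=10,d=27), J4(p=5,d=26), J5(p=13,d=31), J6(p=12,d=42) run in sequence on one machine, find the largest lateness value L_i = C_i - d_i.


Lateness per job (L = C - d):
  J1: C=9, d=32, L=-23
  J2: C=23, d=26, L=-3
  J3: C=33, d=27, L=6
  J4: C=38, d=26, L=12
  J5: C=51, d=31, L=20
  J6: C=63, d=42, L=21
Lmax = max(-23, -3, 6, 12, 20, 21)
= 21


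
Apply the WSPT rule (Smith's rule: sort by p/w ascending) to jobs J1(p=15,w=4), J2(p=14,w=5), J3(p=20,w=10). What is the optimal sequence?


WSPT (Smith's rule): sort by p/w ascending
  J3: p/w = 20/10 = 2.000
  J2: p/w = 14/5 = 2.800
  J1: p/w = 15/4 = 3.750
Order: J3 → J2 → J1


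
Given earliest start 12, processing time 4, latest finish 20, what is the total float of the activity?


EF = ES + duration = 12 + 4 = 16
LS = LF - duration = 20 - 4 = 16
Total Float = LF - EF = 20 - 16
(or LS - ES = 16 - 12)
= 4


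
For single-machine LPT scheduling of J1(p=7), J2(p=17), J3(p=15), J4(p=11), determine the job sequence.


LPT: sort by longest processing time first
  J2: p=17
  J3: p=15
  J4: p=11
  J1: p=7
Order: J2 → J3 → J4 → J1


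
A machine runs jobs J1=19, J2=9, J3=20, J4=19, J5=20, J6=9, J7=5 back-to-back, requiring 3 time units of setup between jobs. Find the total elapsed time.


Makespan = Σ processing + (n-1) × setup
= (19 + 9 + 20 + 19 + 20 + 9 + 5) + (7-1)×3
= 101 + 18
= 119 time units


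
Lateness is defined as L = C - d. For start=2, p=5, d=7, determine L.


Completion = 2 + 5 = 7
Lateness = C - d = 7 - 7
= 0


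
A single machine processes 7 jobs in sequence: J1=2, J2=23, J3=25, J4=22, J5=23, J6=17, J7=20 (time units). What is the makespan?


Sequential makespan: sum all processing times
= 2 + 23 + 25 + 22 + 23 + 17 + 20
= 132 time units


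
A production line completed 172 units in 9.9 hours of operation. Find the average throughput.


Throughput = units / time
= 172 / 9.9
= 17.4 units/hour


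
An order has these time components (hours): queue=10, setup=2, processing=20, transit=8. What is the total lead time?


Lead time = queue + setup + processing + transit
= 10 + 2 + 20 + 8
= 40 hours


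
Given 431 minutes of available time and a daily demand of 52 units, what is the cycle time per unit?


Cycle time = available time / demand
= 431 / 52
= 8.29 min/unit


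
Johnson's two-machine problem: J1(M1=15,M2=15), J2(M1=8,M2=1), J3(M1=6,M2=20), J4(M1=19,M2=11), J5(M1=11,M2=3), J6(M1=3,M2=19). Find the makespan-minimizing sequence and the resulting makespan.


Johnson's rule:
Group 1 (M1≤M2, sort by M1): ['J6', 'J3', 'J1']
Group 2 (M1>M2, sort desc M2): ['J4', 'J5', 'J2']
Sequence: J6 → J3 → J1 → J4 → J5 → J2
Makespan calculation:
  J6: M1 done=3, M2 done=22
  J3: M1 done=9, M2 done=42
  J1: M1 done=24, M2 done=57
  J4: M1 done=43, M2 done=68
  J5: M1 done=54, M2 done=71
  J2: M1 done=62, M2 done=72
= Sequence: J6 → J3 → J1 → J4 → J5 → J2, Makespan: 72


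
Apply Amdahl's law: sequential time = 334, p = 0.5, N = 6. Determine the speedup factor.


Amdahl's law: T_p = T × ((1-p) + p/N)
= 334 × ((1-0.5) + 0.5/6)
= 334 × (0.50 + 0.0833)
= 334 × 0.5833
= 194.83
Speedup = 334/194.83
= 1.71×


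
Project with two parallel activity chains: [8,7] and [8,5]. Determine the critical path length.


Path A: 8 + 7 = 15
Path B: 8 + 5 = 13
Critical path = longest = max(15, 13)
= 15 (Path A)


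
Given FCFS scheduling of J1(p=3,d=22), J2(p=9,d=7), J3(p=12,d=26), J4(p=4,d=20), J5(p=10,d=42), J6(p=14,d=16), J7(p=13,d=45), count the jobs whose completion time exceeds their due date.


Completion vs due date:
  J1: C=3, d=22 → on time
  J2: C=12, d=7 → TARDY
  J3: C=24, d=26 → on time
  J4: C=28, d=20 → TARDY
  J5: C=38, d=42 → on time
  J6: C=52, d=16 → TARDY
  J7: C=65, d=45 → TARDY
Tardy jobs: J2, J4, J6, J7
Count = 4


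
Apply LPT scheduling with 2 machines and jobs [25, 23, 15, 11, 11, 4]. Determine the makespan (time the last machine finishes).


Jobs (LPT sorted): [25, 23, 15, 11, 11, 4]
Machines: 2
  J=25 → Machine 1 (load: 0+25=25)
  J=23 → Machine 2 (load: 0+23=23)
  J=15 → Machine 2 (load: 23+15=38)
  J=11 → Machine 1 (load: 25+11=36)
  J=11 → Machine 1 (load: 36+11=47)
  J=4 → Machine 2 (load: 38+4=42)
Machine loads: [47, 42]
Makespan = max = 47 time units


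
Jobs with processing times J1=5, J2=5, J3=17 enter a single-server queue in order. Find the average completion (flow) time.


Completion times:
  J1: completes at 5
  J2: completes at 10
  J3: completes at 27
Sum = 42
Average = 42/3
= 14.00


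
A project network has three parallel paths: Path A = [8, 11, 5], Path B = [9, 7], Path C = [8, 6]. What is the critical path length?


Path A: 8 + 11 + 5 = 24
Path B: 9 + 7 = 16
Path C: 8 + 6 = 14
Critical path = longest = max(24, 16, 14)
= 24 (Path A)


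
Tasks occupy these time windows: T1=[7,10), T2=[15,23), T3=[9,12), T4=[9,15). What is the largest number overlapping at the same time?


Check each time point for overlaps:
  t=9: 3 tasks active (T1, T3, T4)
Max concurrent = 3


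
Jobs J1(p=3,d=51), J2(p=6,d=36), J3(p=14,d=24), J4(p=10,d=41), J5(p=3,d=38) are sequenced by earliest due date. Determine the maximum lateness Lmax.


EDD order: J3 → J2 → J5 → J4 → J1
Completion and lateness:
  J3: C=14, d=24, L=14-24=-10
  J2: C=20, d=36, L=20-36=-16
  J5: C=23, d=38, L=23-38=-15
  J4: C=33, d=41, L=33-41=-8
  J1: C=36, d=51, L=36-51=-15
Lmax = max(-10, -16, -15, -8, -15)
= -8


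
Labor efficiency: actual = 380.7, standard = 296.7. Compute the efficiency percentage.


Efficiency = (actual / standard) × 100
= (380.7 / 296.7) × 100
= 128.3%


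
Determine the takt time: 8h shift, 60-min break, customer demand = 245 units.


Available = 8×60 - 60 = 420 min
Takt time = 420 / 245
= 1.71 min/unit


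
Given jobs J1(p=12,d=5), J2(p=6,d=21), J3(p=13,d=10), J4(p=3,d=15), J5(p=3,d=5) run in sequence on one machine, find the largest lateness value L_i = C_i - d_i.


Lateness per job (L = C - d):
  J1: C=12, d=5, L=7
  J2: C=18, d=21, L=-3
  J3: C=31, d=10, L=21
  J4: C=34, d=15, L=19
  J5: C=37, d=5, L=32
Lmax = max(7, -3, 21, 19, 32)
= 32


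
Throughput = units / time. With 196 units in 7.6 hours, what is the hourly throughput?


Throughput = units / time
= 196 / 7.6
= 25.8 units/hour


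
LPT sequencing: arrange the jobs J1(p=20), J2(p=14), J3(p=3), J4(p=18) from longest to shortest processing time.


LPT: sort by longest processing time first
  J1: p=20
  J4: p=18
  J2: p=14
  J3: p=3
Order: J1 → J4 → J2 → J3


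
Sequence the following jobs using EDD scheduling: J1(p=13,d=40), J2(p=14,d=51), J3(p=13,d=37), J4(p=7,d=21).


EDD: sort by earliest due date
  J4: d=21, p=7
  J3: d=37, p=13
  J1: d=40, p=13
  J2: d=51, p=14
Order: J4 → J3 → J1 → J2


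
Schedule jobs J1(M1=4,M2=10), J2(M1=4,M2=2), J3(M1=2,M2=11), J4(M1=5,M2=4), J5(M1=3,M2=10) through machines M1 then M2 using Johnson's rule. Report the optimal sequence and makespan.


Johnson's rule:
Group 1 (M1≤M2, sort by M1): ['J3', 'J5', 'J1']
Group 2 (M1>M2, sort desc M2): ['J4', 'J2']
Sequence: J3 → J5 → J1 → J4 → J2
Makespan calculation:
  J3: M1 done=2, M2 done=13
  J5: M1 done=5, M2 done=23
  J1: M1 done=9, M2 done=33
  J4: M1 done=14, M2 done=37
  J2: M1 done=18, M2 done=39
= Sequence: J3 → J5 → J1 → J4 → J2, Makespan: 39


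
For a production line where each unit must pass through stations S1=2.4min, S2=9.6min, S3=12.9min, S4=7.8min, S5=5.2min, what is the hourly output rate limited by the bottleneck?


Bottleneck = longest station time
Station times: [2.4, 9.6, 12.9, 7.8, 5.2]
Max = 12.9 min
Rate = 60 / 12.9
= 4.65 units/hour (bottleneck: 12.9min)


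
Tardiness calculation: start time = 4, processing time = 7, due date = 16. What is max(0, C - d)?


Completion = start + processing = 4 + 7 = 11
Tardiness = max(0, C - d) = max(0, 11 - 16)
= max(0, -5)
= 0


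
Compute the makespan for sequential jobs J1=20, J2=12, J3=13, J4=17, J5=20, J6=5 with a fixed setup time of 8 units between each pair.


Makespan = Σ processing + (n-1) × setup
= (20 + 12 + 13 + 17 + 20 + 5) + (6-1)×8
= 87 + 40
= 127 time units


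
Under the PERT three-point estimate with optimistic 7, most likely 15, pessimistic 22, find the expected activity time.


te = (o + 4m + p) / 6
= (7 + 4×15 + 22) / 6
= (7 + 60 + 22) / 6
= 89 / 6
= 14.83


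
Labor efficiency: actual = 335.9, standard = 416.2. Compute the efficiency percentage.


Efficiency = (actual / standard) × 100
= (335.9 / 416.2) × 100
= 80.7%


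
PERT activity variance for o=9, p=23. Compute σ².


σ² = ((p - o) / 6)² = (p - o)² / 36
= (23 - 9)² / 36
= 14² / 36
= 196 / 36
= 5.4444


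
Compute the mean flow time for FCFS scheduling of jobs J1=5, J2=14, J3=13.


Completion times:
  J1: completes at 5
  J2: completes at 19
  J3: completes at 32
Sum = 56
Average = 56/3
= 18.67


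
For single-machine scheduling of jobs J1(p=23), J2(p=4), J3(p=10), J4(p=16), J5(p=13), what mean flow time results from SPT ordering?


SPT order: J2 → J3 → J5 → J4 → J1
Completion times:
  J2: C=4
  J3: C=14
  J5: C=27
  J4: C=43
  J1: C=66
Sum = 154, n = 5
Mean flow = 154/5
= 30.80


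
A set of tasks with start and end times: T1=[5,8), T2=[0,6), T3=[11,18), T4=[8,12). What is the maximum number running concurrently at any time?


Check each time point for overlaps:
  t=5: 2 tasks active (T1, T2)
Max concurrent = 2


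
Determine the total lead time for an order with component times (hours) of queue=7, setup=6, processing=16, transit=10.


Lead time = queue + setup + processing + transit
= 7 + 6 + 16 + 10
= 39 hours


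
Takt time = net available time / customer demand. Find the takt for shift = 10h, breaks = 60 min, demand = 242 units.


Available = 10×60 - 60 = 540 min
Takt time = 540 / 242
= 2.23 min/unit


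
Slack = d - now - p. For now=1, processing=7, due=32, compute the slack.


Slack = due - current_time - processing
= 32 - 1 - 7
= 24


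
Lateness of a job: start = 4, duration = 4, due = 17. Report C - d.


Completion = 4 + 4 = 8
Lateness = C - d = 8 - 17
= -9


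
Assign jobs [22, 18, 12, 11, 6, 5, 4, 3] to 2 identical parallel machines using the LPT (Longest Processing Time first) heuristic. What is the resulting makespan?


Jobs (LPT sorted): [22, 18, 12, 11, 6, 5, 4, 3]
Machines: 2
  J=22 → Machine 1 (load: 0+22=22)
  J=18 → Machine 2 (load: 0+18=18)
  J=12 → Machine 2 (load: 18+12=30)
  J=11 → Machine 1 (load: 22+11=33)
  J=6 → Machine 2 (load: 30+6=36)
  J=5 → Machine 1 (load: 33+5=38)
  J=4 → Machine 2 (load: 36+4=40)
  J=3 → Machine 1 (load: 38+3=41)
Machine loads: [41, 40]
Makespan = max = 41 time units


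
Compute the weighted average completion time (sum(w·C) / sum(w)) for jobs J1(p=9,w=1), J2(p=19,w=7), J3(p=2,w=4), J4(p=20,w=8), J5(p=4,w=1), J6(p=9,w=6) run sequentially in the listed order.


Completion times:
  J1: C=9, w×C=1×9=9
  J2: C=28, w×C=7×28=196
  J3: C=30, w×C=4×30=120
  J4: C=50, w×C=8×50=400
  J5: C=54, w×C=1×54=54
  J6: C=63, w×C=6×63=378
Sum w×C = 1157
Sum w = 27
Weighted avg = 1157/27
= 42.85


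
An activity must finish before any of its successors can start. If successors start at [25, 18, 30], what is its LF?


LF = min of all successor start times
Successors start at: [25, 18, 30]
LF = min(25, 18, 30)
= 18


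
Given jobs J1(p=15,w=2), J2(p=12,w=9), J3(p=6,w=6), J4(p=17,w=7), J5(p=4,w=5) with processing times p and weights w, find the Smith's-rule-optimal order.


WSPT (Smith's rule): sort by p/w ascending
  J5: p/w = 4/5 = 0.800
  J3: p/w = 6/6 = 1.000
  J2: p/w = 12/9 = 1.333
  J4: p/w = 17/7 = 2.429
  J1: p/w = 15/2 = 7.500
Order: J5 → J3 → J2 → J4 → J1


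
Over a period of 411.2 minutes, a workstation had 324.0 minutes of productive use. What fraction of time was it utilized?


Utilization = busy / total × 100
= 324.0 / 411.2 × 100
= 78.8%


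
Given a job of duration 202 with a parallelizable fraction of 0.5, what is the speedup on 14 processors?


Amdahl's law: T_p = T × ((1-p) + p/N)
= 202 × ((1-0.5) + 0.5/14)
= 202 × (0.50 + 0.0357)
= 202 × 0.5357
= 108.21
Speedup = 202/108.21
= 1.87×


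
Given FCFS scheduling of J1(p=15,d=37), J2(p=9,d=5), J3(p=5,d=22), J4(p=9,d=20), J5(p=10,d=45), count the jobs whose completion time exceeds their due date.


Completion vs due date:
  J1: C=15, d=37 → on time
  J2: C=24, d=5 → TARDY
  J3: C=29, d=22 → TARDY
  J4: C=38, d=20 → TARDY
  J5: C=48, d=45 → TARDY
Tardy jobs: J2, J3, J4, J5
Count = 4


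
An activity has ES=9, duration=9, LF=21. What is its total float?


EF = ES + duration = 9 + 9 = 18
LS = LF - duration = 21 - 9 = 12
Total Float = LF - EF = 21 - 18
(or LS - ES = 12 - 9)
= 3


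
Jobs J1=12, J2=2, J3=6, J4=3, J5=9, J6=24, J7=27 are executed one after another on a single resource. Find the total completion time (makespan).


Sequential makespan: sum all processing times
= 12 + 2 + 6 + 3 + 9 + 24 + 27
= 83 time units


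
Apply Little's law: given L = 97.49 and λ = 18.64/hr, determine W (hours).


Little's law: L = λW → W = L / λ
= 97.49 / 18.64
= 5.23 hours


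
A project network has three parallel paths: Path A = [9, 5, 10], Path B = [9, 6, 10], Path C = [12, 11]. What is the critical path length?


Path A: 9 + 5 + 10 = 24
Path B: 9 + 6 + 10 = 25
Path C: 12 + 11 = 23
Critical path = longest = max(24, 25, 23)
= 25 (Path B)


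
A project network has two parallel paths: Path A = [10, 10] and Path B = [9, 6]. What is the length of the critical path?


Path A: 10 + 10 = 20
Path B: 9 + 6 = 15
Critical path = longest = max(20, 15)
= 20 (Path A)


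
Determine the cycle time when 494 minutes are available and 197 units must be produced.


Cycle time = available time / demand
= 494 / 197
= 2.51 min/unit


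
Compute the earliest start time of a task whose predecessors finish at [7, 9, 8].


ES = max of all predecessor completion times
Predecessors: [7, 9, 8]
ES = max(7, 9, 8)
= 9


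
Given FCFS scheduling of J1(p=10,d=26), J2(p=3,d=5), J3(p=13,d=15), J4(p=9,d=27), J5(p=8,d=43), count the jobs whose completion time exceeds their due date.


Completion vs due date:
  J1: C=10, d=26 → on time
  J2: C=13, d=5 → TARDY
  J3: C=26, d=15 → TARDY
  J4: C=35, d=27 → TARDY
  J5: C=43, d=43 → on time
Tardy jobs: J2, J3, J4
Count = 3


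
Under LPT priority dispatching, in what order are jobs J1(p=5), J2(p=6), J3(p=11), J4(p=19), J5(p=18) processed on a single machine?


LPT: sort by longest processing time first
  J4: p=19
  J5: p=18
  J3: p=11
  J2: p=6
  J1: p=5
Order: J4 → J5 → J3 → J2 → J1


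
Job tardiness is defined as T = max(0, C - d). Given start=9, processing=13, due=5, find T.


Completion = start + processing = 9 + 13 = 22
Tardiness = max(0, C - d) = max(0, 22 - 5)
= max(0, 17)
= 17


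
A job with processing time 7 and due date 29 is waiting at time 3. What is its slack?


Slack = due - current_time - processing
= 29 - 3 - 7
= 19


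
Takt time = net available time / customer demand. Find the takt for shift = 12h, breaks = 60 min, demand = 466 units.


Available = 12×60 - 60 = 660 min
Takt time = 660 / 466
= 1.42 min/unit


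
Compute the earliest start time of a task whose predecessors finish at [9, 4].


ES = max of all predecessor completion times
Predecessors: [9, 4]
ES = max(9, 4)
= 9


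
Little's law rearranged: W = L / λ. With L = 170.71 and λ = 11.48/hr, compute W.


Little's law: L = λW → W = L / λ
= 170.71 / 11.48
= 14.87 hours


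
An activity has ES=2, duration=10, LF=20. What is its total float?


EF = ES + duration = 2 + 10 = 12
LS = LF - duration = 20 - 10 = 10
Total Float = LF - EF = 20 - 12
(or LS - ES = 10 - 2)
= 8


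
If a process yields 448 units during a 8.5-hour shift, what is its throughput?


Throughput = units / time
= 448 / 8.5
= 52.7 units/hour


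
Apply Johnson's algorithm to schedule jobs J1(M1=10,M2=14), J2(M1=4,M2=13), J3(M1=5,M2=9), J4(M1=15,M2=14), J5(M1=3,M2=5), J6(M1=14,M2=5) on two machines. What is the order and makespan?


Johnson's rule:
Group 1 (M1≤M2, sort by M1): ['J5', 'J2', 'J3', 'J1']
Group 2 (M1>M2, sort desc M2): ['J4', 'J6']
Sequence: J5 → J2 → J3 → J1 → J4 → J6
Makespan calculation:
  J5: M1 done=3, M2 done=8
  J2: M1 done=7, M2 done=21
  J3: M1 done=12, M2 done=30
  J1: M1 done=22, M2 done=44
  J4: M1 done=37, M2 done=58
  J6: M1 done=51, M2 done=63
= Sequence: J5 → J2 → J3 → J1 → J4 → J6, Makespan: 63


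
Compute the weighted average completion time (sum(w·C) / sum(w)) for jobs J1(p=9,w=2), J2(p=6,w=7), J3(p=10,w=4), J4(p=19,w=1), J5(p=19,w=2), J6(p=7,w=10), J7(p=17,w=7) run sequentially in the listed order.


Completion times:
  J1: C=9, w×C=2×9=18
  J2: C=15, w×C=7×15=105
  J3: C=25, w×C=4×25=100
  J4: C=44, w×C=1×44=44
  J5: C=63, w×C=2×63=126
  J6: C=70, w×C=10×70=700
  J7: C=87, w×C=7×87=609
Sum w×C = 1702
Sum w = 33
Weighted avg = 1702/33
= 51.58


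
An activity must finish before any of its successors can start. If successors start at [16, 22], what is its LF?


LF = min of all successor start times
Successors start at: [16, 22]
LF = min(16, 22)
= 16


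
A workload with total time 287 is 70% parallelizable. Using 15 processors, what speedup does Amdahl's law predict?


Amdahl's law: T_p = T × ((1-p) + p/N)
= 287 × ((1-0.7) + 0.7/15)
= 287 × (0.30 + 0.0467)
= 287 × 0.3467
= 99.49
Speedup = 287/99.49
= 2.88×


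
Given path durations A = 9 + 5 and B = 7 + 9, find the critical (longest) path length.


Path A: 9 + 5 = 14
Path B: 7 + 9 = 16
Critical path = longest = max(14, 16)
= 16 (Path B)


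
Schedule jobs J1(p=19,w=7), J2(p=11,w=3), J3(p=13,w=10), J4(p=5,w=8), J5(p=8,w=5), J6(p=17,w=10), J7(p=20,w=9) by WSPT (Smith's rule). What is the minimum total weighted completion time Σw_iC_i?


WSPT order (by p/w): J4 → J3 → J5 → J6 → J7 → J1 → J2
  J4: C=5, w·C=8×5=40
  J3: C=18, w·C=10×18=180
  J5: C=26, w·C=5×26=130
  J6: C=43, w·C=10×43=430
  J7: C=63, w·C=9×63=567
  J1: C=82, w·C=7×82=574
  J2: C=93, w·C=3×93=279
Σ w·C = 2200
= 2200


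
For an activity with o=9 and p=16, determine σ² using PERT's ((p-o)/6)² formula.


σ² = ((p - o) / 6)² = (p - o)² / 36
= (16 - 9)² / 36
= 7² / 36
= 49 / 36
= 1.3611


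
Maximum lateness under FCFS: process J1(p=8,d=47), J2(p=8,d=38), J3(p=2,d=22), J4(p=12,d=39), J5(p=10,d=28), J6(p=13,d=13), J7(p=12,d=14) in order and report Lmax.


Lateness per job (L = C - d):
  J1: C=8, d=47, L=-39
  J2: C=16, d=38, L=-22
  J3: C=18, d=22, L=-4
  J4: C=30, d=39, L=-9
  J5: C=40, d=28, L=12
  J6: C=53, d=13, L=40
  J7: C=65, d=14, L=51
Lmax = max(-39, -22, -4, -9, 12, 40, 51)
= 51


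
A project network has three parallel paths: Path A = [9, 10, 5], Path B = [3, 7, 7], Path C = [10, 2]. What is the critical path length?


Path A: 9 + 10 + 5 = 24
Path B: 3 + 7 + 7 = 17
Path C: 10 + 2 = 12
Critical path = longest = max(24, 17, 12)
= 24 (Path A)


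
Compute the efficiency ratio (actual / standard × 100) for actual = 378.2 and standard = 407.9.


Efficiency = (actual / standard) × 100
= (378.2 / 407.9) × 100
= 92.7%


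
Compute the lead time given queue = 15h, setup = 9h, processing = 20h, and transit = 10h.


Lead time = queue + setup + processing + transit
= 15 + 9 + 20 + 10
= 54 hours


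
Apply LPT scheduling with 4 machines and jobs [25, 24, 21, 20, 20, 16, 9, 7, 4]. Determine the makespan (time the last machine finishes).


Jobs (LPT sorted): [25, 24, 21, 20, 20, 16, 9, 7, 4]
Machines: 4
  J=25 → Machine 1 (load: 0+25=25)
  J=24 → Machine 2 (load: 0+24=24)
  J=21 → Machine 3 (load: 0+21=21)
  J=20 → Machine 4 (load: 0+20=20)
  J=20 → Machine 4 (load: 20+20=40)
  J=16 → Machine 3 (load: 21+16=37)
  J=9 → Machine 2 (load: 24+9=33)
  J=7 → Machine 1 (load: 25+7=32)
  J=4 → Machine 1 (load: 32+4=36)
Machine loads: [36, 33, 37, 40]
Makespan = max = 40 time units


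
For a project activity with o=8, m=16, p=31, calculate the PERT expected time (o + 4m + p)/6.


te = (o + 4m + p) / 6
= (8 + 4×16 + 31) / 6
= (8 + 64 + 31) / 6
= 103 / 6
= 17.17


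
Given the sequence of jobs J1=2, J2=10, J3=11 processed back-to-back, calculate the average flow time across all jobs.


Completion times:
  J1: completes at 2
  J2: completes at 12
  J3: completes at 23
Sum = 37
Average = 37/3
= 12.33


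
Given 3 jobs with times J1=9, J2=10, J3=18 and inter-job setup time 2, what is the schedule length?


Makespan = Σ processing + (n-1) × setup
= (9 + 10 + 18) + (3-1)×2
= 37 + 4
= 41 time units


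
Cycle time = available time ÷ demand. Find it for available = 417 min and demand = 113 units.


Cycle time = available time / demand
= 417 / 113
= 3.69 min/unit


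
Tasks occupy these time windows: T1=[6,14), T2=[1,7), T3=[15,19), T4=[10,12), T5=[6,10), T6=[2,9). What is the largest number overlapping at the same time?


Check each time point for overlaps:
  t=6: 4 tasks active (T1, T2, T5, T6)
Max concurrent = 4


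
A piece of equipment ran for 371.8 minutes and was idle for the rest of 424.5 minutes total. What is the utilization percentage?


Utilization = busy / total × 100
= 371.8 / 424.5 × 100
= 87.6%


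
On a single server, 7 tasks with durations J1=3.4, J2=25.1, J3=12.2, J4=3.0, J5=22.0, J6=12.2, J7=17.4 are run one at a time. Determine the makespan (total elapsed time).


Sequential makespan: sum all processing times
= 3.4 + 25.1 + 12.2 + 3.0 + 22.0 + 12.2 + 17.4
= 95.3 time units


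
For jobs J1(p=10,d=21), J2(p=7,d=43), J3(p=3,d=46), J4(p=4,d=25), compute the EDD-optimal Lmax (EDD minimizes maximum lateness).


EDD order: J1 → J4 → J2 → J3
Completion and lateness:
  J1: C=10, d=21, L=10-21=-11
  J4: C=14, d=25, L=14-25=-11
  J2: C=21, d=43, L=21-43=-22
  J3: C=24, d=46, L=24-46=-22
Lmax = max(-11, -11, -22, -22)
= -11


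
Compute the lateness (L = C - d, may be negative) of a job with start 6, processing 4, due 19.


Completion = 6 + 4 = 10
Lateness = C - d = 10 - 19
= -9


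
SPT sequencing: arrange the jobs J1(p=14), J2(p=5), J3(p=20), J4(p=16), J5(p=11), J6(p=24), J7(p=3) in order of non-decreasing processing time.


SPT: sort by shortest processing time
  J7: p=3
  J2: p=5
  J5: p=11
  J1: p=14
  J4: p=16
  J3: p=20
  J6: p=24
Order: J7 → J2 → J5 → J1 → J4 → J3 → J6


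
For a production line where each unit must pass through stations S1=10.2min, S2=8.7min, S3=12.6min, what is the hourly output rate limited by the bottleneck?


Bottleneck = longest station time
Station times: [10.2, 8.7, 12.6]
Max = 12.6 min
Rate = 60 / 12.6
= 4.76 units/hour (bottleneck: 12.6min)


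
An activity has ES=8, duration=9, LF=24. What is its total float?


EF = ES + duration = 8 + 9 = 17
LS = LF - duration = 24 - 9 = 15
Total Float = LF - EF = 24 - 17
(or LS - ES = 15 - 8)
= 7


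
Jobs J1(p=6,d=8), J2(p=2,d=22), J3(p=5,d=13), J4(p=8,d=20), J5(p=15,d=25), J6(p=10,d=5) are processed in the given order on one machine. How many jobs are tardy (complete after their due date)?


Completion vs due date:
  J1: C=6, d=8 → on time
  J2: C=8, d=22 → on time
  J3: C=13, d=13 → on time
  J4: C=21, d=20 → TARDY
  J5: C=36, d=25 → TARDY
  J6: C=46, d=5 → TARDY
Tardy jobs: J4, J5, J6
Count = 3


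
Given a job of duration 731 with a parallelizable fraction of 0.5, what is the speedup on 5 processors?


Amdahl's law: T_p = T × ((1-p) + p/N)
= 731 × ((1-0.5) + 0.5/5)
= 731 × (0.50 + 0.1000)
= 731 × 0.6000
= 438.60
Speedup = 731/438.60
= 1.67×


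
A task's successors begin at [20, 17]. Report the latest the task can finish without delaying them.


LF = min of all successor start times
Successors start at: [20, 17]
LF = min(20, 17)
= 17


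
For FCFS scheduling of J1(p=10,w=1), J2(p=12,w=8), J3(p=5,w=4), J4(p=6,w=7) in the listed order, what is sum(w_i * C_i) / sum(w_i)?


Completion times:
  J1: C=10, w×C=1×10=10
  J2: C=22, w×C=8×22=176
  J3: C=27, w×C=4×27=108
  J4: C=33, w×C=7×33=231
Sum w×C = 525
Sum w = 20
Weighted avg = 525/20
= 26.25


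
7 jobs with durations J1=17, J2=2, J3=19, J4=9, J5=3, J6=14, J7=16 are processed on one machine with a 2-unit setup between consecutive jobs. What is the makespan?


Makespan = Σ processing + (n-1) × setup
= (17 + 2 + 19 + 9 + 3 + 14 + 16) + (7-1)×2
= 80 + 12
= 92 time units


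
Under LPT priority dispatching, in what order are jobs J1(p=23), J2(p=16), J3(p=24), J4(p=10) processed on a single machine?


LPT: sort by longest processing time first
  J3: p=24
  J1: p=23
  J2: p=16
  J4: p=10
Order: J3 → J1 → J2 → J4


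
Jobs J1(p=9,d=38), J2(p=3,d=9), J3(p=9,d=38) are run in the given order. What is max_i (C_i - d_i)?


Lateness per job (L = C - d):
  J1: C=9, d=38, L=-29
  J2: C=12, d=9, L=3
  J3: C=21, d=38, L=-17
Lmax = max(-29, 3, -17)
= 3


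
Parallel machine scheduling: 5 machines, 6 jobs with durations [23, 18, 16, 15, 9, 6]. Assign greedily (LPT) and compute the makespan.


Jobs (LPT sorted): [23, 18, 16, 15, 9, 6]
Machines: 5
  J=23 → Machine 1 (load: 0+23=23)
  J=18 → Machine 2 (load: 0+18=18)
  J=16 → Machine 3 (load: 0+16=16)
  J=15 → Machine 4 (load: 0+15=15)
  J=9 → Machine 5 (load: 0+9=9)
  J=6 → Machine 5 (load: 9+6=15)
Machine loads: [23, 18, 16, 15, 15]
Makespan = max = 23 time units


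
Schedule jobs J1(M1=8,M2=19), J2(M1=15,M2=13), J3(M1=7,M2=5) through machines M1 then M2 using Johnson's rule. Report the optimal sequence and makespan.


Johnson's rule:
Group 1 (M1≤M2, sort by M1): ['J1']
Group 2 (M1>M2, sort desc M2): ['J2', 'J3']
Sequence: J1 → J2 → J3
Makespan calculation:
  J1: M1 done=8, M2 done=27
  J2: M1 done=23, M2 done=40
  J3: M1 done=30, M2 done=45
= Sequence: J1 → J2 → J3, Makespan: 45


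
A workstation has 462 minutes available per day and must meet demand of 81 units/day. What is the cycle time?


Cycle time = available time / demand
= 462 / 81
= 5.70 min/unit


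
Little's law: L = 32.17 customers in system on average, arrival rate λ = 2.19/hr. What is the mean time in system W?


Little's law: L = λW → W = L / λ
= 32.17 / 2.19
= 14.69 hours


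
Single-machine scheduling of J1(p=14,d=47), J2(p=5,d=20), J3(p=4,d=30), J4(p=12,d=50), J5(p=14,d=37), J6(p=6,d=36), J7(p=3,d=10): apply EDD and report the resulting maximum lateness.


EDD order: J7 → J2 → J3 → J6 → J5 → J1 → J4
Completion and lateness:
  J7: C=3, d=10, L=3-10=-7
  J2: C=8, d=20, L=8-20=-12
  J3: C=12, d=30, L=12-30=-18
  J6: C=18, d=36, L=18-36=-18
  J5: C=32, d=37, L=32-37=-5
  J1: C=46, d=47, L=46-47=-1
  J4: C=58, d=50, L=58-50=8
Lmax = max(-7, -12, -18, -18, -5, -1, 8)
= 8


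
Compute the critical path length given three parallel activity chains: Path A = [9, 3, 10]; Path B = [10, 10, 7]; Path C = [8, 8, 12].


Path A: 9 + 3 + 10 = 22
Path B: 10 + 10 + 7 = 27
Path C: 8 + 8 + 12 = 28
Critical path = longest = max(22, 27, 28)
= 28 (Path C)


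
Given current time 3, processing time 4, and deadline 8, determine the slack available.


Slack = due - current_time - processing
= 8 - 3 - 4
= 1


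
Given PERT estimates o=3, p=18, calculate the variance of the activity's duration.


σ² = ((p - o) / 6)² = (p - o)² / 36
= (18 - 3)² / 36
= 15² / 36
= 225 / 36
= 6.2500


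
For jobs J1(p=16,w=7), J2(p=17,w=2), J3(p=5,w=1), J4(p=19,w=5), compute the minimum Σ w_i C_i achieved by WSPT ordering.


WSPT order (by p/w): J1 → J4 → J3 → J2
  J1: C=16, w·C=7×16=112
  J4: C=35, w·C=5×35=175
  J3: C=40, w·C=1×40=40
  J2: C=57, w·C=2×57=114
Σ w·C = 441
= 441


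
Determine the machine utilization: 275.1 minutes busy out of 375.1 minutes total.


Utilization = busy / total × 100
= 275.1 / 375.1 × 100
= 73.3%


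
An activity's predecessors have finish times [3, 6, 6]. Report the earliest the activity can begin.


ES = max of all predecessor completion times
Predecessors: [3, 6, 6]
ES = max(3, 6, 6)
= 6


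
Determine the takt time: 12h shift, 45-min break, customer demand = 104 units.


Available = 12×60 - 45 = 675 min
Takt time = 675 / 104
= 6.49 min/unit


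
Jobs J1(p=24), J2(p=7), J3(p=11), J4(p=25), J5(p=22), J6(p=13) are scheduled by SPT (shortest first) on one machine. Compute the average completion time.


SPT order: J2 → J3 → J6 → J5 → J1 → J4
Completion times:
  J2: C=7
  J3: C=18
  J6: C=31
  J5: C=53
  J1: C=77
  J4: C=102
Sum = 288, n = 6
Mean flow = 288/6
= 48.00


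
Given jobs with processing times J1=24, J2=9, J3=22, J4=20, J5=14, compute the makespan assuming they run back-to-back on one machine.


Sequential makespan: sum all processing times
= 24 + 9 + 22 + 20 + 14
= 89 time units


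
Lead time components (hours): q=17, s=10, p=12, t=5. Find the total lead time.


Lead time = queue + setup + processing + transit
= 17 + 10 + 12 + 5
= 44 hours


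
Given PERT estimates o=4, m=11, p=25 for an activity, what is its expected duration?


te = (o + 4m + p) / 6
= (4 + 4×11 + 25) / 6
= (4 + 44 + 25) / 6
= 73 / 6
= 12.17


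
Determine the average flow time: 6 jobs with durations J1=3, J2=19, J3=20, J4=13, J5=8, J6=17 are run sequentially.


Completion times:
  J1: completes at 3
  J2: completes at 22
  J3: completes at 42
  J4: completes at 55
  J5: completes at 63
  J6: completes at 80
Sum = 265
Average = 265/6
= 44.17


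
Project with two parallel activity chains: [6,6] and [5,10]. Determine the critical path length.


Path A: 6 + 6 = 12
Path B: 5 + 10 = 15
Critical path = longest = max(12, 15)
= 15 (Path B)
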